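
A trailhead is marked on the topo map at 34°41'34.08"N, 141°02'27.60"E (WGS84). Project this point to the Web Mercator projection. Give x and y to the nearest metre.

x 15700612 m, y 4122212 m

Web Mercator is spherical with R = a = 6378137 m.
x = R·λ = 6378137 × 2.461629830 = 15700612.301 m.
y = R·ln tan(π/4 + φ/2) = 6378137 × 0.646303437 = 4122211.862 m.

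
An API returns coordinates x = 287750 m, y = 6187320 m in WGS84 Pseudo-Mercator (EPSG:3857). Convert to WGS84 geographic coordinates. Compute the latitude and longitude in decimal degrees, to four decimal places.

lat 48.4814°, lon 2.5849°

R = 6378137 m. λ = x/R = 2.58490223°.
φ = 2·arctan(exp(y/R)) − 90° = 2·arctan(2.63816) − 90° = 48.48140237°.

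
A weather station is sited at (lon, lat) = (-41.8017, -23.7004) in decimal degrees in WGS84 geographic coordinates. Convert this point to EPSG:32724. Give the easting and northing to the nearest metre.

E 214303 m, N 7376133 m

Zone 24 central meridian λ₀ = 6×24 − 183 = -39°; Δλ = -2.8017°.
Transverse Mercator on WGS84 with k₀ = 0.9996 gives E = 214302.660 m, N = 7376133.481 m.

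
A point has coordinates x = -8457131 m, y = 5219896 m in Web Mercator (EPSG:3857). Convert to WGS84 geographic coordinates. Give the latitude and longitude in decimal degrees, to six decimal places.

R = 6378137 m. λ = x/R = -75.97170037°.
φ = 2·arctan(exp(y/R)) − 90° = 2·arctan(2.26688) − 90° = 42.39209809°.

lat 42.392098°, lon -75.971700°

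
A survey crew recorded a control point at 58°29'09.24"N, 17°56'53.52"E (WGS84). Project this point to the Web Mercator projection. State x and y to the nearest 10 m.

Web Mercator is spherical with R = a = 6378137 m.
x = R·λ = 6378137 × 0.313255185 = 1997984.485 m.
y = R·ln tan(π/4 + φ/2) = 6378137 × 1.265273885 = 8070090.178 m.

x 1997980 m, y 8070090 m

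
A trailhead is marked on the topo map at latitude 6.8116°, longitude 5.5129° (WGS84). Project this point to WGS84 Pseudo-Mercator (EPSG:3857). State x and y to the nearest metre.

Web Mercator is spherical with R = a = 6378137 m.
x = R·λ = 6378137 × 0.096218256 = 613693.221 m.
y = R·ln tan(π/4 + φ/2) = 6378137 × 0.119165886 = 760056.348 m.

x 613693 m, y 760056 m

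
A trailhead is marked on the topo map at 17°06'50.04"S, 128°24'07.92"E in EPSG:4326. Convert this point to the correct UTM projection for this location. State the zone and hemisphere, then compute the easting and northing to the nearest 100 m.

Longitude 128.4022° lies in the 6° band [126°, 132°), giving zone 52; latitude is south of the equator, so 52S.
Zone 52 central meridian λ₀ = 6×52 − 183 = 129°; Δλ = -0.5978°.
Transverse Mercator on WGS84 with k₀ = 0.9996 gives E = 436405.835 m, N = 8107747.078 m.

Zone 52S: E 436400 m, N 8107700 m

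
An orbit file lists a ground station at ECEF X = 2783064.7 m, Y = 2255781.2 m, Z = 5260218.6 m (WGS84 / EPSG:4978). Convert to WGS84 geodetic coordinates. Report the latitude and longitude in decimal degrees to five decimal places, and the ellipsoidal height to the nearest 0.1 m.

λ = atan2(Y, X) = 39.02609943°; p = √(X²+Y²) = 3582457.0 m.
Bowring's method on WGS84 (a = 6378137 m, b = 6356752.314 m) gives φ = 55.92209982°, h = 762.314 m.

lat 55.92210°, lon 39.02610°, h 762.3 m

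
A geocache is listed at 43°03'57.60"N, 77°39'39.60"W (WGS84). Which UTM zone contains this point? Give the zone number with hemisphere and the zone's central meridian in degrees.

UTM zone = ⌊(λ + 180)/6⌋ + 1; -77.6610° ∈ [-78°, -72°) → zone 18.
Hemisphere: N (φ ≥ 0).
Central meridian λ₀ = 6×18 − 183 = -75°.

Zone 18N, central meridian -75°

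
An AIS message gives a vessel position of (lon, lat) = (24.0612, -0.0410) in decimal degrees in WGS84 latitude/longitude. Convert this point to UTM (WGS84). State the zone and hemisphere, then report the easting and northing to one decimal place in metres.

Zone 35S: E 172840.8 m, N 9995462.3 m

Longitude 24.0612° lies in the 6° band [24°, 30°), giving zone 35; latitude is south of the equator, so 35S.
Zone 35 central meridian λ₀ = 6×35 − 183 = 27°; Δλ = -2.9388°.
Transverse Mercator on WGS84 with k₀ = 0.9996 gives E = 172840.772 m, N = 9995462.260 m.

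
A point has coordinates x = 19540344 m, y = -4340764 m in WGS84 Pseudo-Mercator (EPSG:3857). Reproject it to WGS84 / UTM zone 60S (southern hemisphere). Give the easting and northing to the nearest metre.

E 368347 m, N 5982756 m

Web Mercator inverse (R = 6378137 m) → φ = -36.29119727°, λ = 175.53389672°.
UTM 60S forward: E = 368346.743 m, N = 5982755.626 m.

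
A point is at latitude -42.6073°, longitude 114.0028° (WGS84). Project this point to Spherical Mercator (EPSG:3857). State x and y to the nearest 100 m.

x 12690700 m, y -5252400 m

Web Mercator is spherical with R = a = 6378137 m.
x = R·λ = 6378137 × 1.989724216 = 12690733.645 m.
y = R·ln tan(π/4 + φ/2) = 6378137 × -0.823498875 = -5252388.644 m.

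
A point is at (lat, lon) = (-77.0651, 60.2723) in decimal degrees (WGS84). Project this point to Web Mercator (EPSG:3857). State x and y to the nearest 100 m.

x 6709500 m, y -13886400 m

Web Mercator is spherical with R = a = 6378137 m.
x = R·λ = 6378137 × 1.051950083 = 6709481.745 m.
y = R·ln tan(π/4 + φ/2) = 6378137 × -2.177185219 = -13886385.599 m.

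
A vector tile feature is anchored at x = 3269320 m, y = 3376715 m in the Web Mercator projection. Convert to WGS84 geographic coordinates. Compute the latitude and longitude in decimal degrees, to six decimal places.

lat 29.008398°, lon 29.368801°

R = 6378137 m. λ = x/R = 29.36880125°.
φ = 2·arctan(exp(y/R)) − 90° = 2·arctan(1.69795) − 90° = 29.00839835°.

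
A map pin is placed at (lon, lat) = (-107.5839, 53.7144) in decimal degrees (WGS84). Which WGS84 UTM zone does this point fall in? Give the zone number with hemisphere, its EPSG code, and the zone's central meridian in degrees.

UTM zone = ⌊(λ + 180)/6⌋ + 1; -107.5839° ∈ [-108°, -102°) → zone 13.
Hemisphere: N (φ ≥ 0).
Central meridian λ₀ = 6×13 − 183 = -105°.
EPSG code: 32613.

Zone 13N (EPSG:32613), central meridian -105°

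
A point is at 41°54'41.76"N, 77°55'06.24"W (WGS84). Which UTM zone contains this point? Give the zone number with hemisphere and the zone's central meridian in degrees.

UTM zone = ⌊(λ + 180)/6⌋ + 1; -77.9184° ∈ [-78°, -72°) → zone 18.
Hemisphere: N (φ ≥ 0).
Central meridian λ₀ = 6×18 − 183 = -75°.

Zone 18N, central meridian -75°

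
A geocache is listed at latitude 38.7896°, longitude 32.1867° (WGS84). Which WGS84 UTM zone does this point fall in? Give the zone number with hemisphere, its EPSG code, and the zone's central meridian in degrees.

Zone 36N (EPSG:32636), central meridian 33°

UTM zone = ⌊(λ + 180)/6⌋ + 1; 32.1867° ∈ [30°, 36°) → zone 36.
Hemisphere: N (φ ≥ 0).
Central meridian λ₀ = 6×36 − 183 = 33°.
EPSG code: 32636.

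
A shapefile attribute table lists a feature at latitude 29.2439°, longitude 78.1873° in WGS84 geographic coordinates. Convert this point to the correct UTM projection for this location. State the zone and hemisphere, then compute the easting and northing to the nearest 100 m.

Longitude 78.1873° lies in the 6° band [78°, 84°), giving zone 44; latitude is north of the equator, so 44N.
Zone 44 central meridian λ₀ = 6×44 − 183 = 81°; Δλ = -2.8127°.
Transverse Mercator on WGS84 with k₀ = 0.9996 gives E = 226631.003 m, N = 3238287.824 m.

Zone 44N: E 226600 m, N 3238300 m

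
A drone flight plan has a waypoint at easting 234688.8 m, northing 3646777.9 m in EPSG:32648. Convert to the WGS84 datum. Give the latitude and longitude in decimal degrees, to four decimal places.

Zone 48N: λ₀ = 105°, k₀ = 0.9996, false easting 500000 m.
Meridian distance M = (N − FN)/k₀ = 3648237.2 m.
Inverse transverse Mercator on WGS84 gives φ = 32.92710035°, λ = 102.16269992°.

lat 32.9271°, lon 102.1627°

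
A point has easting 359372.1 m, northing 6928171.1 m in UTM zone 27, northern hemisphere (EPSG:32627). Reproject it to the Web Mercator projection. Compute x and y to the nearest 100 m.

x -2641200 m, y 8968600 m

Unproject from UTM 27N (λ₀ = -21°) → φ = 62.45800002°, λ = -23.72649918°.
Web Mercator (R = 6378137 m): x = -2641221.807 m, y = 8968567.981 m.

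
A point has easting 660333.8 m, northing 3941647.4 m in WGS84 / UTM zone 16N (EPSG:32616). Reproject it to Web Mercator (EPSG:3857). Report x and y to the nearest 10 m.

x -9487750 m, y 4246490 m

Unproject from UTM 16N (λ₀ = -87°) → φ = 35.60560030°, λ = -85.22989955°.
Web Mercator (R = 6378137 m): x = -9487749.019 m, y = 4246487.410 m.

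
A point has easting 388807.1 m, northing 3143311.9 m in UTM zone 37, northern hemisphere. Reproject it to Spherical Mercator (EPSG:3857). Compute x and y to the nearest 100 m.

x 4215100 m, y 3301000 m

Unproject from UTM 37N (λ₀ = 39°) → φ = 28.41150039°, λ = 37.86479959°.
Web Mercator (R = 6378137 m): x = 4215090.210 m, y = 3300954.336 m.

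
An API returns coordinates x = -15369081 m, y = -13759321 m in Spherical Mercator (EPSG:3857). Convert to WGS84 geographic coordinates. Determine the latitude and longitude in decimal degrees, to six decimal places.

R = 6378137 m. λ = x/R = -138.06280365°.
φ = 2·arctan(exp(y/R)) − 90° = 2·arctan(0.11564) − 90° = -76.80709980°.

lat -76.807100°, lon -138.062804°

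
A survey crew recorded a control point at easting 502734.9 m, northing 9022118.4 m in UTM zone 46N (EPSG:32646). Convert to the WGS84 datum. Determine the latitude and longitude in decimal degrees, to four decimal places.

lat 81.2590°, lon 93.1612°

Zone 46N: λ₀ = 93°, k₀ = 0.9996, false easting 500000 m.
Meridian distance M = (N − FN)/k₀ = 9025728.7 m.
Inverse transverse Mercator on WGS84 gives φ = 81.25900024°, λ = 93.16120083°.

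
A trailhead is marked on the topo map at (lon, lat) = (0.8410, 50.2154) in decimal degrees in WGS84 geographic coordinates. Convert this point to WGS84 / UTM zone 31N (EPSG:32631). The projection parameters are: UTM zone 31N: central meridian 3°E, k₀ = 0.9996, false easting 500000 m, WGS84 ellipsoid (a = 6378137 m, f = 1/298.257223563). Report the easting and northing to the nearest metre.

Zone 31 central meridian λ₀ = 6×31 − 183 = 3°; Δλ = -2.1590°.
Transverse Mercator on WGS84 with k₀ = 0.9996 gives E = 345969.765 m, N = 5564810.891 m.

E 345970 m, N 5564811 m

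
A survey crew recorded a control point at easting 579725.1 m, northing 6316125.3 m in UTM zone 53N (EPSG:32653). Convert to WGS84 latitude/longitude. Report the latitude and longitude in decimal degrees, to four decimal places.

lat 56.9818°, lon 136.3118°

Zone 53N: λ₀ = 135°, k₀ = 0.9996, false easting 500000 m.
Meridian distance M = (N − FN)/k₀ = 6318652.8 m.
Inverse transverse Mercator on WGS84 gives φ = 56.98179998°, λ = 136.31179941°.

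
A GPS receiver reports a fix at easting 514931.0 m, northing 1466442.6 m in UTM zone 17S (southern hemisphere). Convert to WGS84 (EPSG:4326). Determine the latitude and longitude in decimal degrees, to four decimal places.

lat -76.8809°, lon -80.4107°

Zone 17S: λ₀ = -81°, k₀ = 0.9996, false easting 500000 m, false northing 10000000 m.
Meridian distance M = (N − FN)/k₀ = -8536972.2 m.
Inverse transverse Mercator on WGS84 gives φ = -76.88090024°, λ = -80.41070162°.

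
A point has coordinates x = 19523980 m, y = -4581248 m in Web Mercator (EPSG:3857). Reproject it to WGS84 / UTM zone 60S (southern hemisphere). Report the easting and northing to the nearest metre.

E 358394 m, N 5791526 m

Web Mercator inverse (R = 6378137 m) → φ = -38.01289780°, λ = 175.38689641°.
UTM 60S forward: E = 358394.059 m, N = 5791526.154 m.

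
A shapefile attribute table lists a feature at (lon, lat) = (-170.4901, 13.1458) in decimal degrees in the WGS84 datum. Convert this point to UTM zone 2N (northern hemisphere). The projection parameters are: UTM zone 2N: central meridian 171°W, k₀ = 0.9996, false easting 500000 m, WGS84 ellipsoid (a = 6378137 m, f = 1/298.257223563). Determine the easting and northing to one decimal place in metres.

E 555262.5 m, N 1453315.2 m

Zone 2 central meridian λ₀ = 6×2 − 183 = -171°; Δλ = +0.5099°.
Transverse Mercator on WGS84 with k₀ = 0.9996 gives E = 555262.453 m, N = 1453315.212 m.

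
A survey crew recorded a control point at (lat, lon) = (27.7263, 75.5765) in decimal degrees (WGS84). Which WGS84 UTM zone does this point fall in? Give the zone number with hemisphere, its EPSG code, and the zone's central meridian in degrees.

UTM zone = ⌊(λ + 180)/6⌋ + 1; 75.5765° ∈ [72°, 78°) → zone 43.
Hemisphere: N (φ ≥ 0).
Central meridian λ₀ = 6×43 − 183 = 75°.
EPSG code: 32643.

Zone 43N (EPSG:32643), central meridian 75°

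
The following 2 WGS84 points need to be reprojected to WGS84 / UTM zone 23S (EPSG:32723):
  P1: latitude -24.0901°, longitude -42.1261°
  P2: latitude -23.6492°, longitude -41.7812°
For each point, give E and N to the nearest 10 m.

UTM zone 23S: λ₀ = -45°, k₀ = 0.9996.
P1 (-24.0901°, -42.1261°) → (792185.845, 7332805.345) m.
P2 (-23.6492°, -41.7812°) → (828386.886, 7380908.234) m.

P1: E 792190 m, N 7332810 m; P2: E 828390 m, N 7380910 m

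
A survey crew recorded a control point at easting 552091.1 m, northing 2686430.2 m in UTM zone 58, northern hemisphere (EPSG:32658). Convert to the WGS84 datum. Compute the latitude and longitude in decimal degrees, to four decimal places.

lat 24.2900°, lon 165.5133°

Zone 58N: λ₀ = 165°, k₀ = 0.9996, false easting 500000 m.
Meridian distance M = (N − FN)/k₀ = 2687505.2 m.
Inverse transverse Mercator on WGS84 gives φ = 24.29000028°, λ = 165.51330002°.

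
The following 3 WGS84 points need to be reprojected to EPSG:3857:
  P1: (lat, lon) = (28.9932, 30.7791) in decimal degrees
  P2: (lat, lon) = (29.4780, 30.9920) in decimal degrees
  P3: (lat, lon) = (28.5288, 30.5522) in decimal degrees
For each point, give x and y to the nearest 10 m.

Web Mercator: x = R·λ, y = R·ln tan(π/4+φ/2), R = 6378137 m.
P1 (28.9932°, 30.7791°) → (3426313.739, 3374780.576) m.
P2 (29.4780°, 30.9920°) → (3450013.659, 3436626.541) m.
P3 (28.5288°, 30.5522°) → (3401055.347, 3315808.445) m.

P1: x 3426310 m, y 3374780 m; P2: x 3450010 m, y 3436630 m; P3: x 3401060 m, y 3315810 m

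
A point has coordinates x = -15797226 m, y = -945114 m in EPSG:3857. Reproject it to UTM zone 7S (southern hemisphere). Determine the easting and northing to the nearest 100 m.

E 400000 m, N 9064800 m

Web Mercator inverse (R = 6378137 m) → φ = -8.45920290°, λ = -141.90889562°.
UTM 7S forward: E = 399951.672 m, N = 9064819.242 m.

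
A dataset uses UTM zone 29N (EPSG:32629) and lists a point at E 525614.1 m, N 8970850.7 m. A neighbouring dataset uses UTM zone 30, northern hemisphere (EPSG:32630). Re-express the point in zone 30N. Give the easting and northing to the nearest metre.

E 418568 m, N 8973738 m

UTM 29N → geographic: φ = 80.79690005°, λ = -7.56529978°.
UTM 30N (λ₀ = -3°) forward: E = 418568.184 m, N = 8973738.364 m.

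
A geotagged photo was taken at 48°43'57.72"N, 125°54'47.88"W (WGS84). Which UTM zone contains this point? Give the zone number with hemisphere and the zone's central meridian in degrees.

UTM zone = ⌊(λ + 180)/6⌋ + 1; -125.9133° ∈ [-126°, -120°) → zone 10.
Hemisphere: N (φ ≥ 0).
Central meridian λ₀ = 6×10 − 183 = -123°.

Zone 10N, central meridian -123°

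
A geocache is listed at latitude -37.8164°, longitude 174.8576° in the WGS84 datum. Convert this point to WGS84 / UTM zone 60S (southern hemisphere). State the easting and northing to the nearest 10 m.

Zone 60 central meridian λ₀ = 6×60 − 183 = 177°; Δλ = -2.1424°.
Transverse Mercator on WGS84 with k₀ = 0.9996 gives E = 311424.011 m, N = 5812393.223 m.

E 311420 m, N 5812390 m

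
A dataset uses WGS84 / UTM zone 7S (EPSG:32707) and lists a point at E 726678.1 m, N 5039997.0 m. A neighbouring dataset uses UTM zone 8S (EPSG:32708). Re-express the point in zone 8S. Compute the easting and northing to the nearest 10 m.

E 251790 m, N 5039200 m

UTM 7S → geographic: φ = -44.75749979°, λ = -138.13599950°.
UTM 8S (λ₀ = -135°) forward: E = 251793.703 m, N = 5039202.589 m.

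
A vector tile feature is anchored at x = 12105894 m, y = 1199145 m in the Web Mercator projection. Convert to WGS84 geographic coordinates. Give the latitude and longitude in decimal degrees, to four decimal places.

lat 10.7092°, lon 108.7491°

R = 6378137 m. λ = x/R = 108.74909608°.
φ = 2·arctan(exp(y/R)) − 90° = 2·arctan(1.20684) − 90° = 10.70919720°.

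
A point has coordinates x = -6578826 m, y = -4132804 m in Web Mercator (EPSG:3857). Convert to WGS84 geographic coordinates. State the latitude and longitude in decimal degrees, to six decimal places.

R = 6378137 m. λ = x/R = -59.09859947°.
φ = 2·arctan(exp(y/R)) − 90° = 2·arctan(0.52311) − 90° = -34.77099748°.

lat -34.770997°, lon -59.098599°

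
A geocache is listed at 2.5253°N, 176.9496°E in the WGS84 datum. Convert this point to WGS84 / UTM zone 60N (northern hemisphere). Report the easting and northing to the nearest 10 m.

E 494400 m, N 279120 m

Zone 60 central meridian λ₀ = 6×60 − 183 = 177°; Δλ = -0.0504°.
Transverse Mercator on WGS84 with k₀ = 0.9996 gives E = 494397.151 m, N = 279123.448 m.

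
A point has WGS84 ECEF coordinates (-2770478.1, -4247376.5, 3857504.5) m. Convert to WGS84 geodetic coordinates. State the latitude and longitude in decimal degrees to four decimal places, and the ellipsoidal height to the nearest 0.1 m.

λ = atan2(Y, X) = -123.11560017°; p = √(X²+Y²) = 5071070.5 m.
Bowring's method on WGS84 (a = 6378137 m, b = 6356752.314 m) gives φ = 37.44540012°, h = 1233.1498 m.

lat 37.4454°, lon -123.1156°, h 1233.1 m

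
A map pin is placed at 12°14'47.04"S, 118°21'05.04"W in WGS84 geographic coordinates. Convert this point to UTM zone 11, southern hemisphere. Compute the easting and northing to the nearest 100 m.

E 353000 m, N 8645800 m

Zone 11 central meridian λ₀ = 6×11 − 183 = -117°; Δλ = -1.3514°.
Transverse Mercator on WGS84 with k₀ = 0.9996 gives E = 353010.305 m, N = 8645831.945 m.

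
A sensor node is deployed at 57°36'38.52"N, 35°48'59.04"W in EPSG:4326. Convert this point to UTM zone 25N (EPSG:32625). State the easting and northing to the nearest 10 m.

E 331750 m, N 6388860 m

Zone 25 central meridian λ₀ = 6×25 − 183 = -33°; Δλ = -2.8164°.
Transverse Mercator on WGS84 with k₀ = 0.9996 gives E = 331750.829 m, N = 6388862.495 m.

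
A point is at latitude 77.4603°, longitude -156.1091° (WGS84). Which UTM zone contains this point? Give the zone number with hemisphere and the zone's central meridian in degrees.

Zone 4N, central meridian -159°

UTM zone = ⌊(λ + 180)/6⌋ + 1; -156.1091° ∈ [-162°, -156°) → zone 4.
Hemisphere: N (φ ≥ 0).
Central meridian λ₀ = 6×4 − 183 = -159°.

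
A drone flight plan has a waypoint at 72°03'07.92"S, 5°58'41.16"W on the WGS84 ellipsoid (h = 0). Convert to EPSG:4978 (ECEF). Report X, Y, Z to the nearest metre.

WGS84: a = 6378137 m, e² = 0.006694380; N(φ) = a/√(1−e²sin²φ) = 6397546.866 m.
X = (N+h)·cosφ·cosλ = 1960685.643 m; Y = (N+h)·cosφ·sinλ = -205318.689 m; Z = (N(1−e²)+h)·sinφ = -6045483.716 m.

X 1960686 m, Y -205319 m, Z -6045484 m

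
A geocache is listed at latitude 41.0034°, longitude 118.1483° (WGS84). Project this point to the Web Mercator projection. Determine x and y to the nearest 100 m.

x 13152200 m, y 5012800 m

Web Mercator is spherical with R = a = 6378137 m.
x = R·λ = 6378137 × 2.062076841 = 13152208.594 m.
y = R·ln tan(π/4 + φ/2) = 6378137 × 0.785941596 = 5012843.176 m.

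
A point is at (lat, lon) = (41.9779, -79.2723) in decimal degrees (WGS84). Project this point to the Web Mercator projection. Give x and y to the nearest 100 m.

x -8824600 m, y 5157700 m

Web Mercator is spherical with R = a = 6378137 m.
x = R·λ = 6378137 × -1.383562641 = -8824552.070 m.
y = R·ln tan(π/4 + φ/2) = 6378137 × 0.808648285 = 5157669.546 m.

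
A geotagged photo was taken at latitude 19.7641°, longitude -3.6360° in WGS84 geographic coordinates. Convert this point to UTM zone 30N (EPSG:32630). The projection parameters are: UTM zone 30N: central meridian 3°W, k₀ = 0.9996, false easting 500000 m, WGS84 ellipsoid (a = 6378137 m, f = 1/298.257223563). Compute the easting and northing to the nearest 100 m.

Zone 30 central meridian λ₀ = 6×30 − 183 = -3°; Δλ = -0.6360°.
Transverse Mercator on WGS84 with k₀ = 0.9996 gives E = 433371.468 m, N = 2185502.008 m.

E 433400 m, N 2185500 m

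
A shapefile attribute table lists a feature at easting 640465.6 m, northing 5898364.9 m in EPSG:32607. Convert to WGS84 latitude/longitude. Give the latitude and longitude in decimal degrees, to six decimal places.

Zone 7N: λ₀ = -141°, k₀ = 0.9996, false easting 500000 m.
Meridian distance M = (N − FN)/k₀ = 5900725.2 m.
Inverse transverse Mercator on WGS84 gives φ = 53.21600032°, λ = -138.89629980°.

lat 53.216000°, lon -138.896300°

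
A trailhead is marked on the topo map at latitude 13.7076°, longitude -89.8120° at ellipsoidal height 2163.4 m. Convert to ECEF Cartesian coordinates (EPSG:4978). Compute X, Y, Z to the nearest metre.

X 20343 m, Y -6199706 m, Z 1502085 m

WGS84: a = 6378137 m, e² = 0.006694380; N(φ) = a/√(1−e²sin²φ) = 6379336.147 m.
X = (N+h)·cosφ·cosλ = 20342.667 m; Y = (N+h)·cosφ·sinλ = -6199706.363 m; Z = (N(1−e²)+h)·sinφ = 1502085.057 m.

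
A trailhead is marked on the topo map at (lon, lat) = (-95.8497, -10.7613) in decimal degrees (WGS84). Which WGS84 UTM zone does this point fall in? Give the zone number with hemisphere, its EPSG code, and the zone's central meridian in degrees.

UTM zone = ⌊(λ + 180)/6⌋ + 1; -95.8497° ∈ [-96°, -90°) → zone 15.
Hemisphere: S (φ < 0).
Central meridian λ₀ = 6×15 − 183 = -93°.
EPSG code: 32715.

Zone 15S (EPSG:32715), central meridian -93°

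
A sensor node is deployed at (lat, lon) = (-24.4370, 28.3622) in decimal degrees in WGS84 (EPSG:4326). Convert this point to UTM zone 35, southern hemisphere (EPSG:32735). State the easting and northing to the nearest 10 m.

E 638090 m, N 7296710 m

Zone 35 central meridian λ₀ = 6×35 − 183 = 27°; Δλ = +1.3622°.
Transverse Mercator on WGS84 with k₀ = 0.9996 gives E = 638087.566 m, N = 7296710.930 m.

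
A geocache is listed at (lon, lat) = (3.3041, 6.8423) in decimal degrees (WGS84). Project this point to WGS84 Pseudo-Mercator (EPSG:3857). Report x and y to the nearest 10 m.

x 367810 m, y 763500 m

Web Mercator is spherical with R = a = 6378137 m.
x = R·λ = 6378137 × 0.057667424 = 367810.730 m.
y = R·ln tan(π/4 + φ/2) = 6378137 × 0.119705529 = 763498.261 m.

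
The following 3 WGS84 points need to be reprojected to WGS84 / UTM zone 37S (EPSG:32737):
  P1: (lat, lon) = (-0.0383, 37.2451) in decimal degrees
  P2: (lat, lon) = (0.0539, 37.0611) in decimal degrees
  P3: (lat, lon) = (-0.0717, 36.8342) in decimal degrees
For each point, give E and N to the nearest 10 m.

P1: E 304690 m, N 9995760 m; P2: E 284210 m, N 10005960 m; P3: E 258940 m, N 9992070 m

UTM zone 37S: λ₀ = 39°, k₀ = 0.9996.
P1 (-0.0383°, 37.2451°) → (304692.866, 9995764.699) m.
P2 (0.0539°, 37.0611°) → (284207.601, 10005961.005) m.
P3 (-0.0717°, 36.8342°) → (258943.072, 9992069.292) m.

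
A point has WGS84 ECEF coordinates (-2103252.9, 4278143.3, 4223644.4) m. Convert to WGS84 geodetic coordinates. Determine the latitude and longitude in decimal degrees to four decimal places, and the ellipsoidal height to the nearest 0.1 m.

λ = atan2(Y, X) = 116.18000034°; p = √(X²+Y²) = 4767198.6 m.
Bowring's method on WGS84 (a = 6378137 m, b = 6356752.314 m) gives φ = 41.73140029°, h = 387.482 m.

lat 41.7314°, lon 116.1800°, h 387.5 m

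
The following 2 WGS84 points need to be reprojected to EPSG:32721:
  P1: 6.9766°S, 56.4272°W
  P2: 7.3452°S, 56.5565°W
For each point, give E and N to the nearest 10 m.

UTM zone 21S: λ₀ = -57°, k₀ = 0.9996.
P1 (-6.9766°, -56.4272°) → (563270.525, 9228799.506) m.
P2 (-7.3452°, -56.5565°) → (548948.625, 9188065.967) m.

P1: E 563270 m, N 9228800 m; P2: E 548950 m, N 9188070 m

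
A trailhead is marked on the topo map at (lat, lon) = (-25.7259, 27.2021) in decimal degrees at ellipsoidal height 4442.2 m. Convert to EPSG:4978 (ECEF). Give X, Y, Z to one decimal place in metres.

X 5117223.7 m, Y 2630132.9 m, Z -2753665.3 m

WGS84: a = 6378137 m, e² = 0.006694380; N(φ) = a/√(1−e²sin²φ) = 6382163.220 m.
X = (N+h)·cosφ·cosλ = 5117223.701 m; Y = (N+h)·cosφ·sinλ = 2630132.855 m; Z = (N(1−e²)+h)·sinφ = -2753665.266 m.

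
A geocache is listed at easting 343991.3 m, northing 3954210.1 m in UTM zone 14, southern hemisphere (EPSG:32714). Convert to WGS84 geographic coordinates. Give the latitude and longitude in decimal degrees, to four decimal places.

Zone 14S: λ₀ = -99°, k₀ = 0.9996, false easting 500000 m, false northing 10000000 m.
Meridian distance M = (N − FN)/k₀ = -6048209.2 m.
Inverse transverse Mercator on WGS84 gives φ = -54.53560013°, λ = -101.41129996°.

lat -54.5356°, lon -101.4113°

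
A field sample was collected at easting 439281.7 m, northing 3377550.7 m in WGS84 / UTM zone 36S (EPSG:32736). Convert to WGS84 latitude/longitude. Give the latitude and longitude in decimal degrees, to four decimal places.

lat -59.7355°, lon 31.9200°

Zone 36S: λ₀ = 33°, k₀ = 0.9996, false easting 500000 m, false northing 10000000 m.
Meridian distance M = (N − FN)/k₀ = -6625099.3 m.
Inverse transverse Mercator on WGS84 gives φ = -59.73549993°, λ = 31.92000061°.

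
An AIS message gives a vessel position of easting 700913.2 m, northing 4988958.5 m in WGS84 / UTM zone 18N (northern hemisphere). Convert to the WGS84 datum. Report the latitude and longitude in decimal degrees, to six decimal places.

lat 45.025600°, lon -72.449699°

Zone 18N: λ₀ = -75°, k₀ = 0.9996, false easting 500000 m.
Meridian distance M = (N − FN)/k₀ = 4990954.9 m.
Inverse transverse Mercator on WGS84 gives φ = 45.02560010°, λ = -72.44969943°.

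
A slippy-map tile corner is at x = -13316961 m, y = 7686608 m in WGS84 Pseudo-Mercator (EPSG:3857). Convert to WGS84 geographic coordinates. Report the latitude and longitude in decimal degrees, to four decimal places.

lat 56.6386°, lon -119.6283°

R = 6378137 m. λ = x/R = -119.62829604°.
φ = 2·arctan(exp(y/R)) − 90° = 2·arctan(3.33726) − 90° = 56.63860202°.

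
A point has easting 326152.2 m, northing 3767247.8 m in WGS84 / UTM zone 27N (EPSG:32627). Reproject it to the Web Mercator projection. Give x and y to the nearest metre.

Unproject from UTM 27N (λ₀ = -21°) → φ = 34.03149972°, λ = -22.88310026°.
Web Mercator (R = 6378137 m): x = -2547335.069 m, y = 4033032.454 m.

x -2547335 m, y 4033032 m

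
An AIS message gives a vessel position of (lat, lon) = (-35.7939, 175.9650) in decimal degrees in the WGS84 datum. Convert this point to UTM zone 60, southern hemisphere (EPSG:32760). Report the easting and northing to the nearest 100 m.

E 406500 m, N 6038400 m

Zone 60 central meridian λ₀ = 6×60 − 183 = 177°; Δλ = -1.0350°.
Transverse Mercator on WGS84 with k₀ = 0.9996 gives E = 406474.177 m, N = 6038416.565 m.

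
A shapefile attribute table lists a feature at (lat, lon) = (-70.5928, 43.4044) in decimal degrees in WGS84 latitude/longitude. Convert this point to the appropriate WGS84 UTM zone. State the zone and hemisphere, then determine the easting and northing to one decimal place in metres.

Longitude 43.4044° lies in the 6° band [42°, 48°), giving zone 38; latitude is south of the equator, so 38S.
Zone 38 central meridian λ₀ = 6×38 − 183 = 45°; Δλ = -1.5956°.
Transverse Mercator on WGS84 with k₀ = 0.9996 gives E = 440833.138 m, N = 2167240.043 m.

Zone 38S: E 440833.1 m, N 2167240.0 m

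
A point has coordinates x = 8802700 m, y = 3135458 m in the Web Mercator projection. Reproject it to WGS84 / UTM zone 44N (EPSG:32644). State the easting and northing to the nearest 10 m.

E 309250 m, N 2998520 m

Web Mercator inverse (R = 6378137 m) → φ = 27.09589757°, λ = 79.07599952°.
UTM 44N forward: E = 309250.999 m, N = 2998515.976 m.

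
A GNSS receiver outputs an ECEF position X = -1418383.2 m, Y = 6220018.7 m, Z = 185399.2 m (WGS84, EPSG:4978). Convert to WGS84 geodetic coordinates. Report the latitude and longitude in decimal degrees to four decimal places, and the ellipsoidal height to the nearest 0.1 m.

λ = atan2(Y, X) = 102.84579991°; p = √(X²+Y²) = 6379689.9 m.
Bowring's method on WGS84 (a = 6378137 m, b = 6356752.314 m) gives φ = 1.67580007°, h = 4264.421 m.

lat 1.6758°, lon 102.8458°, h 4264.4 m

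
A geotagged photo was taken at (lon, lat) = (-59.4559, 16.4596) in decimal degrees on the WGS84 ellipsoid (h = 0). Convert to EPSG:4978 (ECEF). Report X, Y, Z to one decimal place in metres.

X 3109381.3 m, Y -5269403.4 m, Z 1795560.9 m

WGS84: a = 6378137 m, e² = 0.006694380; N(φ) = a/√(1−e²sin²φ) = 6379851.599 m.
X = (N+h)·cosφ·cosλ = 3109381.3498 m; Y = (N+h)·cosφ·sinλ = -5269403.383 m; Z = (N(1−e²)+h)·sinφ = 1795560.858 m.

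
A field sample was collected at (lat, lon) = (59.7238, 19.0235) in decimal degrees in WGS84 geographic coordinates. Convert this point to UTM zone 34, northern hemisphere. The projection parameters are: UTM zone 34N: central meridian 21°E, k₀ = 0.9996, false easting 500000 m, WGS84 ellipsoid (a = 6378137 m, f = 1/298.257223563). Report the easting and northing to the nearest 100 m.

E 388800 m, N 6622300 m

Zone 34 central meridian λ₀ = 6×34 − 183 = 21°; Δλ = -1.9765°.
Transverse Mercator on WGS84 with k₀ = 0.9996 gives E = 388848.605 m, N = 6622307.995 m.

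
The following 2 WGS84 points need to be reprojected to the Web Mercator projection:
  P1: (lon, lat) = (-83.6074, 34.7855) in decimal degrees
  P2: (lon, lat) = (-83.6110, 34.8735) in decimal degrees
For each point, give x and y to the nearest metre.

P1: x -9307133 m, y 4134770 m; P2: x -9307534 m, y 4146704 m

Web Mercator: x = R·λ, y = R·ln tan(π/4+φ/2), R = 6378137 m.
P1 (34.7855°, -83.6074°) → (-9307133.195, 4134769.523) m.
P2 (34.8735°, -83.6110°) → (-9307533.945, 4146703.560) m.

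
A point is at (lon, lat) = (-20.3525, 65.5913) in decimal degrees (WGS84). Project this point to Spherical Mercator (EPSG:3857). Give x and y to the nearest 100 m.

Web Mercator is spherical with R = a = 6378137 m.
x = R·λ = 6378137 × -0.355218136 = -2265629.936 m.
y = R·ln tan(π/4 + φ/2) = 6378137 × 1.531148471 = 9765874.716 m.

x -2265600 m, y 9765900 m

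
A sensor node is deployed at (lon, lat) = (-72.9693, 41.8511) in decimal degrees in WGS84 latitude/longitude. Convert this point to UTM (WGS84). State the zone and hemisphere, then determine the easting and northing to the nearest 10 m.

Zone 18N: E 668570 m, N 4635240 m

Longitude -72.9693° lies in the 6° band [-78°, -72°), giving zone 18; latitude is north of the equator, so 18N.
Zone 18 central meridian λ₀ = 6×18 − 183 = -75°; Δλ = +2.0307°.
Transverse Mercator on WGS84 with k₀ = 0.9996 gives E = 668573.182 m, N = 4635237.817 m.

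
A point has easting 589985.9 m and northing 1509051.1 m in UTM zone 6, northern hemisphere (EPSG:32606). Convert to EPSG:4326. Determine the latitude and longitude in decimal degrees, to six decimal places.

lat 13.648900°, lon -146.168000°

Zone 6N: λ₀ = -147°, k₀ = 0.9996, false easting 500000 m.
Meridian distance M = (N − FN)/k₀ = 1509655.0 m.
Inverse transverse Mercator on WGS84 gives φ = 13.64889976°, λ = -146.16799988°.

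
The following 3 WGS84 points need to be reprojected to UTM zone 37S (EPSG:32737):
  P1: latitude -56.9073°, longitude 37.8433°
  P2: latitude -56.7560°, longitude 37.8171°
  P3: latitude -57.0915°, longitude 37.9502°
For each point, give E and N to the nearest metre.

UTM zone 37S: λ₀ = 39°, k₀ = 0.9996.
P1 (-56.9073°, 37.8433°) → (429560.241, 3692337.211) m.
P2 (-56.7560°, 37.8171°) → (427673.759, 3709150.032) m.
P3 (-57.0915°, 37.9502°) → (436384.931, 3671939.353) m.

P1: E 429560 m, N 3692337 m; P2: E 427674 m, N 3709150 m; P3: E 436385 m, N 3671939 m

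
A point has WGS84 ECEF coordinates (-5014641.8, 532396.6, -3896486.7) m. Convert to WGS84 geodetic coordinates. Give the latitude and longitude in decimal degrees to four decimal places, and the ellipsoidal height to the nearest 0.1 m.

λ = atan2(Y, X) = 173.93969957°; p = √(X²+Y²) = 5042824.5 m.
Bowring's method on WGS84 (a = 6378137 m, b = 6356752.314 m) gives φ = -37.87880006°, h = 2691.069 m.

lat -37.8788°, lon 173.9397°, h 2691.1 m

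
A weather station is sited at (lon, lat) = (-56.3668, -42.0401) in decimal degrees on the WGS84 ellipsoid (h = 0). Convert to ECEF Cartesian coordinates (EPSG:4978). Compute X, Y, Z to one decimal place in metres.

X 2627588.4 m, Y -3949871.0 m, Z -4248912.8 m

WGS84: a = 6378137 m, e² = 0.006694380; N(φ) = a/√(1−e²sin²φ) = 6387732.107 m.
X = (N+h)·cosφ·cosλ = 2627588.366 m; Y = (N+h)·cosφ·sinλ = -3949871.023 m; Z = (N(1−e²)+h)·sinφ = -4248912.800 m.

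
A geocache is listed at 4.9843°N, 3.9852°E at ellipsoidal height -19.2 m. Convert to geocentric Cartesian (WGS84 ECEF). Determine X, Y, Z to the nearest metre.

WGS84: a = 6378137 m, e² = 0.006694380; N(φ) = a/√(1−e²sin²φ) = 6378298.160 m.
X = (N+h)·cosφ·cosλ = 6338795.640 m; Y = (N+h)·cosφ·sinλ = 441606.428 m; Z = (N(1−e²)+h)·sinφ = 550452.730 m.

X 6338796 m, Y 441606 m, Z 550453 m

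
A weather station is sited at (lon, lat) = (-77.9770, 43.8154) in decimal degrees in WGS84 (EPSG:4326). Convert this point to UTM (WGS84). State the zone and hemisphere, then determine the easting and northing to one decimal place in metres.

Zone 18N: E 260578.3 m, N 4855678.4 m

Longitude -77.9770° lies in the 6° band [-78°, -72°), giving zone 18; latitude is north of the equator, so 18N.
Zone 18 central meridian λ₀ = 6×18 − 183 = -75°; Δλ = -2.9770°.
Transverse Mercator on WGS84 with k₀ = 0.9996 gives E = 260578.287 m, N = 4855678.380 m.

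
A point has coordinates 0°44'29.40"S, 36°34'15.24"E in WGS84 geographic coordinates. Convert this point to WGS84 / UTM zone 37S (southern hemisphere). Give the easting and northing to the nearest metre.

Zone 37 central meridian λ₀ = 6×37 − 183 = 39°; Δλ = -2.4291°.
Transverse Mercator on WGS84 with k₀ = 0.9996 gives E = 229642.950 m, N = 9917967.725 m.

E 229643 m, N 9917968 m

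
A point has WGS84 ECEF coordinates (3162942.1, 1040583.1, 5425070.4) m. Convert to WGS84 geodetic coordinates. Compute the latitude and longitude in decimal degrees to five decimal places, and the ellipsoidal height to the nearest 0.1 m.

lat 58.63110°, lon 18.21080°, h 2824.5 m

λ = atan2(Y, X) = 18.21079935°; p = √(X²+Y²) = 3329717.1 m.
Bowring's method on WGS84 (a = 6378137 m, b = 6356752.314 m) gives φ = 58.63110016°, h = 2824.466 m.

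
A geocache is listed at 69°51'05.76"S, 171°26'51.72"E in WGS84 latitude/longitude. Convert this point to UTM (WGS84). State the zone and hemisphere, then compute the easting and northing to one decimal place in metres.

Longitude 171.4477° lies in the 6° band [168°, 174°), giving zone 59; latitude is south of the equator, so 59S.
Zone 59 central meridian λ₀ = 6×59 − 183 = 171°; Δλ = +0.4477°.
Transverse Mercator on WGS84 with k₀ = 0.9996 gives E = 517210.598 m, N = 2250612.781 m.

Zone 59S: E 517210.6 m, N 2250612.8 m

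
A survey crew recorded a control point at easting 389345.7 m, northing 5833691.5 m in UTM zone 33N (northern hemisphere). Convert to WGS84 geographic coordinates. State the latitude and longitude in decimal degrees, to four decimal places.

lat 52.6419°, lon 13.3646°

Zone 33N: λ₀ = 15°, k₀ = 0.9996, false easting 500000 m.
Meridian distance M = (N − FN)/k₀ = 5836025.9 m.
Inverse transverse Mercator on WGS84 gives φ = 52.64190036°, λ = 13.36459935°.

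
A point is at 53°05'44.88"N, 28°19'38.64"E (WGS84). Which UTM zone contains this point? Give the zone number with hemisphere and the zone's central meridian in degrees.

UTM zone = ⌊(λ + 180)/6⌋ + 1; 28.3274° ∈ [24°, 30°) → zone 35.
Hemisphere: N (φ ≥ 0).
Central meridian λ₀ = 6×35 − 183 = 27°.

Zone 35N, central meridian 27°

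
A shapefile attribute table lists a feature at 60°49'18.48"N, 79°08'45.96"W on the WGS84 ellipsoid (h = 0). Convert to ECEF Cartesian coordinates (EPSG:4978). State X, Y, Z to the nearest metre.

WGS84: a = 6378137 m, e² = 0.006694380; N(φ) = a/√(1−e²sin²φ) = 6394474.136 m.
X = (N+h)·cosφ·cosλ = 587038.376 m; Y = (N+h)·cosφ·sinλ = -3061711.876 m; Z = (N(1−e²)+h)·sinφ = 5545689.041 m.

X 587038 m, Y -3061712 m, Z 5545689 m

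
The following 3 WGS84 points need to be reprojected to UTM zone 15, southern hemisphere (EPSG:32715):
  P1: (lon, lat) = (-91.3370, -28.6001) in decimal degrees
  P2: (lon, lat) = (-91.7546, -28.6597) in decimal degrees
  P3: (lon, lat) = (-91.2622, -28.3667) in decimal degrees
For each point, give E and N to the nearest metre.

P1: E 662608 m, N 6835189 m; P2: E 621702 m, N 6829081 m; P3: E 670297 m, N 6860948 m

UTM zone 15S: λ₀ = -93°, k₀ = 0.9996.
P1 (-28.6001°, -91.3370°) → (662608.043, 6835188.721) m.
P2 (-28.6597°, -91.7546°) → (621702.254, 6829081.325) m.
P3 (-28.3667°, -91.2622°) → (670297.400, 6860948.041) m.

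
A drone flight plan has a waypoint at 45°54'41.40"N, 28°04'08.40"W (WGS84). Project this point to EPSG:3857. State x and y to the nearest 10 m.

x -3124630 m, y 5766180 m

Web Mercator is spherical with R = a = 6378137 m.
x = R·λ = 6378137 × -0.489896468 = -3124626.787 m.
y = R·ln tan(π/4 + φ/2) = 6378137 × 0.904053701 = 5766178.358 m.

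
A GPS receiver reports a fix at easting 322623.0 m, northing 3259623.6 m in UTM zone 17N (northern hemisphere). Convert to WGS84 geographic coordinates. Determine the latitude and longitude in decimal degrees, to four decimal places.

Zone 17N: λ₀ = -81°, k₀ = 0.9996, false easting 500000 m.
Meridian distance M = (N − FN)/k₀ = 3260928.0 m.
Inverse transverse Mercator on WGS84 gives φ = 29.45349962°, λ = -82.82900002°.

lat 29.4535°, lon -82.8290°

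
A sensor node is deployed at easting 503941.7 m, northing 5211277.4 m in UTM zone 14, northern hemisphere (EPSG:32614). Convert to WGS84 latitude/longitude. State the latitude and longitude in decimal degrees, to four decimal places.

lat 47.0550°, lon -98.9481°

Zone 14N: λ₀ = -99°, k₀ = 0.9996, false easting 500000 m.
Meridian distance M = (N − FN)/k₀ = 5213362.7 m.
Inverse transverse Mercator on WGS84 gives φ = 47.05500003°, λ = -98.94809969°.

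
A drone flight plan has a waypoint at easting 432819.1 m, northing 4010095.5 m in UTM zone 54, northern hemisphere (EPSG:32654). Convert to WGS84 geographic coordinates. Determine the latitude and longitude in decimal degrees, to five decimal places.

lat 36.23340°, lon 140.25240°

Zone 54N: λ₀ = 141°, k₀ = 0.9996, false easting 500000 m.
Meridian distance M = (N − FN)/k₀ = 4011700.2 m.
Inverse transverse Mercator on WGS84 gives φ = 36.23339998°, λ = 140.25239986°.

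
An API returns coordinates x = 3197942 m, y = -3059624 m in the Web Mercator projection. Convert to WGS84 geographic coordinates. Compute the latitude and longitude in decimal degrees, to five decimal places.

R = 6378137 m. λ = x/R = 28.72760176°.
φ = 2·arctan(exp(y/R)) − 90° = 2·arctan(0.61897) − 90° = -26.48780337°.

lat -26.48780°, lon 28.72760°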